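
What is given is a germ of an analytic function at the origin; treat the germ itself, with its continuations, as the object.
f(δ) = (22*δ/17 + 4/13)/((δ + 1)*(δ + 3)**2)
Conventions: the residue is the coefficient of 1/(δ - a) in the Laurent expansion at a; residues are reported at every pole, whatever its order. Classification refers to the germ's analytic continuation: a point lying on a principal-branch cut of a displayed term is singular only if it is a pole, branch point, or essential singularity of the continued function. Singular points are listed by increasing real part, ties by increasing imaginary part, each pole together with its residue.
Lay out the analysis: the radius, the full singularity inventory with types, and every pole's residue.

Denominator factor (δ + 3)^2: pole of order 2 at -3, modulus 3.
Denominator factor (δ + 1): pole of order 1 at -1, modulus 1.
The radius of convergence is the smallest modulus among the singular points: 1.
At the order-2 pole -3 set g(δ) = (δ - (-3))^2*f(δ) = (22*δ/17 + 4/13)/(δ + 1).
Order-2 pole: residue = g'(a); g'(-3) = 109/442, so the residue is 109/442.
At the order-1 pole -1 set g(δ) = (δ - (-1))*f(δ) = (22*δ/17 + 4/13)/(δ + 3)**2.
Simple pole: residue = g(a) at a = -1, which is -109/442.
List the singular points by increasing real part (a conjugate pair: the negative imaginary part first).

Radius of convergence at 0: 1.
At -3: a pole of order 2; residue 109/442.
At -1: a pole of order 1; residue -109/442.


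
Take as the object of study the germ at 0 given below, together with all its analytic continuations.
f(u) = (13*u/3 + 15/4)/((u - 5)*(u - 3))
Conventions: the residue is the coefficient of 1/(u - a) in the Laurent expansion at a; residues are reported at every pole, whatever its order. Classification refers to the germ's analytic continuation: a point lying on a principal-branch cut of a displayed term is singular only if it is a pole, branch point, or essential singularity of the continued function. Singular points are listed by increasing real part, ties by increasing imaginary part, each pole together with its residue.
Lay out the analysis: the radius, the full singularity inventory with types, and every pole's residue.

Radius of convergence at 0: 3.
At 3: a pole of order 1; residue -67/8.
At 5: a pole of order 1; residue 305/24.

Denominator factor (u - 3): pole of order 1 at 3, modulus 3.
Denominator factor (u - 5): pole of order 1 at 5, modulus 5.
The radius of convergence is the smallest modulus among the singular points: 3.
At the order-1 pole 3 set g(u) = (u - (3))*f(u) = (13*u/3 + 15/4)/(u - 5).
Simple pole: residue = g(a) at a = 3, which is -67/8.
At the order-1 pole 5 set g(u) = (u - (5))*f(u) = (13*u/3 + 15/4)/(u - 3).
Simple pole: residue = g(a) at a = 5, which is 305/24.
List the singular points by increasing real part (a conjugate pair: the negative imaginary part first).


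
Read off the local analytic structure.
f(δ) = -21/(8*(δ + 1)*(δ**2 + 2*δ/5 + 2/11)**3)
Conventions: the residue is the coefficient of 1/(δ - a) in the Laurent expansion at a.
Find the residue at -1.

The residue is -3493875/636056.

At the order-1 pole -1 set g(δ) = (δ - (-1))*f(δ) = -21/(8*(δ**2 + 2*δ/5 + 2/11)**3).
Simple pole: residue = g(a) at a = -1, which is -3493875/636056.


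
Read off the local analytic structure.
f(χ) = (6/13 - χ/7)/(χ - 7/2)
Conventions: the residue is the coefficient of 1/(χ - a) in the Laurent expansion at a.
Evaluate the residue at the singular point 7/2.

The residue is -1/26.

At the order-1 pole 7/2 set g(χ) = (χ - (7/2))*f(χ) = 6/13 - χ/7.
Simple pole: residue = g(a) at a = 7/2, which is -1/26.


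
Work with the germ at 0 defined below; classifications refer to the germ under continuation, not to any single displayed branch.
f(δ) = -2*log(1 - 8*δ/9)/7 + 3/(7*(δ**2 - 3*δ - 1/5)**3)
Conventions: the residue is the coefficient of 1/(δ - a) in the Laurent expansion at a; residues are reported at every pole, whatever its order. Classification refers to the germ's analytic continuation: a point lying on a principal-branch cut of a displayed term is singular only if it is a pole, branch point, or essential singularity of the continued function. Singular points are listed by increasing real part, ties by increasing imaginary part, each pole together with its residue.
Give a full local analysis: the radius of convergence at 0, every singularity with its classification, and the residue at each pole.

Radius of convergence at 0: -3/2 + (7/10)*sqrt(5).
At 3/2 - (7/10)*sqrt(5): a pole of order 3; residue -(450/117649)*sqrt(5).
At 9/8: a logarithmic branch point.
At 3/2 + (7/10)*sqrt(5): a pole of order 3; residue (450/117649)*sqrt(5).

Denominator factor (δ**2 - 3*δ - 1/5)^3: discriminant 49/5, real irrational roots 3/2 + (7/10)*sqrt(5) and 3/2 - (7/10)*sqrt(5); poles of order 3, moduli 3/2 + (7/10)*sqrt(5) and -3/2 + (7/10)*sqrt(5).
Branch term (-2/7)*log(1 - δ/(9/8)): its argument vanishes at δ = 9/8, a logarithmic branch point, modulus 9/8.
The radius of convergence is the smallest modulus among the singular points: -3/2 + (7/10)*sqrt(5).
The branch term is analytic at 3/2 - (7/10)*sqrt(5) and contributes nothing to the residue; only the rational part matters.
The factor δ**2 - 3*δ - 1/5 splits as (δ - a)(δ - a') with a = 3/2 - (7/10)*sqrt(5), a' = 3/2 + (7/10)*sqrt(5). At the order-3 pole a set g(δ) = (δ - a)^3*(rational part) = [3/7] / (δ - a')^3.
Order-3 pole: residue = g''(a)/2; g''(3/2 - (7/10)*sqrt(5)) = -(900/117649)*sqrt(5), so the residue is -(450/117649)*sqrt(5).
The branch term is analytic at 3/2 + (7/10)*sqrt(5) and contributes nothing to the residue; only the rational part matters.
The factor δ**2 - 3*δ - 1/5 splits as (δ - a)(δ - a') with a = 3/2 + (7/10)*sqrt(5), a' = 3/2 - (7/10)*sqrt(5). At the order-3 pole a set g(δ) = (δ - a)^3*(rational part) = [3/7] / (δ - a')^3.
Order-3 pole: residue = g''(a)/2; g''(3/2 + (7/10)*sqrt(5)) = (900/117649)*sqrt(5), so the residue is (450/117649)*sqrt(5).
List the singular points by increasing real part (a conjugate pair: the negative imaginary part first).


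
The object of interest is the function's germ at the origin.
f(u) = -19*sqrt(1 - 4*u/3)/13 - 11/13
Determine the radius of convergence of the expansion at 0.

The radius of convergence is 3/4.

Branch term (-19/13)*sqrt(1 - u/(3/4)): its argument vanishes at u = 3/4, a square-root branch point, modulus 3/4.
The radius of convergence is the smallest modulus among the singular points: 3/4.


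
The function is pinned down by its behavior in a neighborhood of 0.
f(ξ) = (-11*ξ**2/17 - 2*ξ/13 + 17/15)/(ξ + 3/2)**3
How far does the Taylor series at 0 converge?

Denominator factor (ξ + 3/2)^3: pole of order 3 at -3/2, modulus 3/2.
The radius of convergence is the smallest modulus among the singular points: 3/2.

The radius of convergence is 3/2.


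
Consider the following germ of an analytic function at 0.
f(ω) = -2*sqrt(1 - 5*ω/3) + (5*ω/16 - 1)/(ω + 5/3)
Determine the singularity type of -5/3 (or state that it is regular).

The point is a pole of order 1.

The denominator factor ω + 5/3 vanishes at -5/3 and appears to the power 1; the numerator there equals -73/48, nonzero, and no other factor vanishes.
The branch terms are analytic at this point.
Hence a pole whose order is the multiplicity, 1.


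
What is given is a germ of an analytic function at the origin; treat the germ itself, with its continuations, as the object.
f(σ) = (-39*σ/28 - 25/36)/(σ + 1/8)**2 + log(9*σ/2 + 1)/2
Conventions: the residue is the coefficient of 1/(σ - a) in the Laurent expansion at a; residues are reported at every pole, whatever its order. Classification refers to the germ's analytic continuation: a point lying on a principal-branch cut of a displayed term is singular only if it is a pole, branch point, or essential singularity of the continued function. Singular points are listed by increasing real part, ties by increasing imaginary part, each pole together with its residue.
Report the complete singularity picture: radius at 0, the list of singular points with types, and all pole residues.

Denominator factor (σ + 1/8)^2: pole of order 2 at -1/8, modulus 1/8.
Branch term (1/2)*log(1 - σ/(-2/9)): its argument vanishes at σ = -2/9, a logarithmic branch point, modulus 2/9.
The radius of convergence is the smallest modulus among the singular points: 1/8.
The branch term is analytic at -1/8 and contributes nothing to the residue; only the rational part matters.
At the order-2 pole -1/8 set g(σ) = (σ - (-1/8))^2*(rational part) = -39*σ/28 - 25/36.
Order-2 pole: residue = g'(a); g'(-1/8) = -39/28, so the residue is -39/28.
List the singular points by increasing real part (a conjugate pair: the negative imaginary part first).

Radius of convergence at 0: 1/8.
At -2/9: a logarithmic branch point.
At -1/8: a pole of order 2; residue -39/28.


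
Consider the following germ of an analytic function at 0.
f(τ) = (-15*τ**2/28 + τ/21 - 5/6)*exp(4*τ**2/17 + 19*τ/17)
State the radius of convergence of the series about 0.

The factor exp(4*τ**2/17 + 19*τ/17) is entire and contributes no finite singular point.
The polynomial part has no poles.
No finite singular points: the Taylor series at 0 converges everywhere.

The radius of convergence is infinite.


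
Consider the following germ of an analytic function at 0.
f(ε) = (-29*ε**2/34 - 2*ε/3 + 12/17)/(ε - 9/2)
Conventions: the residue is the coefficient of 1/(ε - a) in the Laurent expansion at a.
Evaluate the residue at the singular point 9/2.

The residue is -2661/136.

At the order-1 pole 9/2 set g(ε) = (ε - (9/2))*f(ε) = -29*ε**2/34 - 2*ε/3 + 12/17.
Simple pole: residue = g(a) at a = 9/2, which is -2661/136.


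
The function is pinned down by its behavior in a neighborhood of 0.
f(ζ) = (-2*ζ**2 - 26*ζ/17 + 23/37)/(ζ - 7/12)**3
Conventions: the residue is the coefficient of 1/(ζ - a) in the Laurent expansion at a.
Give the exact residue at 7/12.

The residue is -2.

At the order-3 pole 7/12 set g(ζ) = (ζ - (7/12))^3*f(ζ) = -2*ζ**2 - 26*ζ/17 + 23/37.
Order-3 pole: residue = g''(a)/2; g''(7/12) = -4, so the residue is -2.


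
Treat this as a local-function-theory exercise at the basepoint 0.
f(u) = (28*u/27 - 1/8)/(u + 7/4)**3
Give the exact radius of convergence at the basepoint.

Denominator factor (u + 7/4)^3: pole of order 3 at -7/4, modulus 7/4.
The radius of convergence is the smallest modulus among the singular points: 7/4.

The radius of convergence is 7/4.


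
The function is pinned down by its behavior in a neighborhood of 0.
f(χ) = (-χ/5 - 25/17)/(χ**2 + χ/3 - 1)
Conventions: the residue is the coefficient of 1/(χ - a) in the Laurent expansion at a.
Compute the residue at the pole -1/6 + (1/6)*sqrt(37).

The residue is -1/10 - (733/6290)*sqrt(37).

The factor χ**2 + χ/3 - 1 splits as (χ - a)(χ - a') with a = -1/6 + (1/6)*sqrt(37), a' = -1/6 - (1/6)*sqrt(37). At the order-1 pole a set g(χ) = (χ - a)*f(χ) = [-χ/5 - 25/17] / (χ - a').
Simple pole: residue = g(a) at a = -1/6 + (1/6)*sqrt(37), which is -1/10 - (733/6290)*sqrt(37).


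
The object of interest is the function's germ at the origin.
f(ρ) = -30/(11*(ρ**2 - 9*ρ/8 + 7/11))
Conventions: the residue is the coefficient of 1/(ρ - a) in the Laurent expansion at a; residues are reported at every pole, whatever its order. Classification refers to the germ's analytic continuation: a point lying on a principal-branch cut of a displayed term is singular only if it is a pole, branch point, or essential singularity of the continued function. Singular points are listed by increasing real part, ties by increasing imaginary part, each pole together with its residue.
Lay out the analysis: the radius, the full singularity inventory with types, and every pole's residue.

Radius of convergence at 0: (1/11)*sqrt(77).
At (9/16) - ((1/176)*sqrt(9911))*i: a pole of order 1; residue -((240/9911)*sqrt(9911))*i.
At (9/16) + ((1/176)*sqrt(9911))*i: a pole of order 1; residue ((240/9911)*sqrt(9911))*i.

Denominator factor (ρ**2 - 9*ρ/8 + 7/11): discriminant -901/704, complex-conjugate roots (9/16) + ((1/176)*sqrt(9911))*i and (9/16) - ((1/176)*sqrt(9911))*i; poles of order 1, moduli (1/11)*sqrt(77) and (1/11)*sqrt(77).
The radius of convergence is the smallest modulus among the singular points: (1/11)*sqrt(77).
The factor ρ**2 - 9*ρ/8 + 7/11 splits as (ρ - a)(ρ - a') with a = (9/16) - ((1/176)*sqrt(9911))*i, a' = (9/16) + ((1/176)*sqrt(9911))*i. At the order-1 pole a set g(ρ) = (ρ - a)*f(ρ) = [-30/11] / (ρ - a').
Simple pole: residue = g(a) at a = (9/16) - ((1/176)*sqrt(9911))*i, which is -((240/9911)*sqrt(9911))*i.
The factor ρ**2 - 9*ρ/8 + 7/11 splits as (ρ - a)(ρ - a') with a = (9/16) + ((1/176)*sqrt(9911))*i, a' = (9/16) - ((1/176)*sqrt(9911))*i. At the order-1 pole a set g(ρ) = (ρ - a)*f(ρ) = [-30/11] / (ρ - a').
Simple pole: residue = g(a) at a = (9/16) + ((1/176)*sqrt(9911))*i, which is ((240/9911)*sqrt(9911))*i.
List the singular points by increasing real part (a conjugate pair: the negative imaginary part first).


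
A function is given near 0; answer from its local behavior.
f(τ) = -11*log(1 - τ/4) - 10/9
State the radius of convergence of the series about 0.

The radius of convergence is 4.

Branch term (-11)*log(1 - τ/(4)): its argument vanishes at τ = 4, a logarithmic branch point, modulus 4.
The radius of convergence is the smallest modulus among the singular points: 4.


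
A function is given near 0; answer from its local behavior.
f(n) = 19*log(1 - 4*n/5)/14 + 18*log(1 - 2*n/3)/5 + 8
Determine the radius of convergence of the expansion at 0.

The radius of convergence is 5/4.

Branch term (19/14)*log(1 - n/(5/4)): its argument vanishes at n = 5/4, a logarithmic branch point, modulus 5/4.
Branch term (18/5)*log(1 - n/(3/2)): its argument vanishes at n = 3/2, a logarithmic branch point, modulus 3/2.
The radius of convergence is the smallest modulus among the singular points: 5/4.


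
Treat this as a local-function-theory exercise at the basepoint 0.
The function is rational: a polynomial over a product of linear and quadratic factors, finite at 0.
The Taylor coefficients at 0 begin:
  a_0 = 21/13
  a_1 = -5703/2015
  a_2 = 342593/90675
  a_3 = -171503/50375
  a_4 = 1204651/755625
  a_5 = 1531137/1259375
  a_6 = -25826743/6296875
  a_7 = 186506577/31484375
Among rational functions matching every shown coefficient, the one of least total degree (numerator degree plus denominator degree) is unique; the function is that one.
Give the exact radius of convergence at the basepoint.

The radius of convergence is (1/6)*sqrt(30).

No rational of total degree below 4 reproduces all 8 coefficients; solving the [2/2] Pade equations on them gives f(μ) = (14*μ**2/27 + 2*μ/31 + 35/26)/(μ**2 + 3*μ/2 + 5/6), whose expansion matches every shown term.
Denominator factor (μ**2 + 3*μ/2 + 5/6): discriminant -13/12, complex-conjugate roots (-3/4) + ((1/12)*sqrt(39))*i and (-3/4) - ((1/12)*sqrt(39))*i; poles of order 1, moduli (1/6)*sqrt(30) and (1/6)*sqrt(30).
The radius of convergence is the smallest modulus among the singular points: (1/6)*sqrt(30).


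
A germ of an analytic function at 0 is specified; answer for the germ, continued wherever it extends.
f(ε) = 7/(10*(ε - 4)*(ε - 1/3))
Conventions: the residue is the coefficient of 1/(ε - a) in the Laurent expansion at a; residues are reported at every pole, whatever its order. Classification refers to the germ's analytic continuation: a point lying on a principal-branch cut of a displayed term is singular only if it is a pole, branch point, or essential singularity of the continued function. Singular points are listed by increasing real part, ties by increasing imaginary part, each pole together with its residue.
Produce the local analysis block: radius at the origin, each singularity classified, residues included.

Denominator factor (ε - 1/3): pole of order 1 at 1/3, modulus 1/3.
Denominator factor (ε - 4): pole of order 1 at 4, modulus 4.
The radius of convergence is the smallest modulus among the singular points: 1/3.
At the order-1 pole 1/3 set g(ε) = (ε - (1/3))*f(ε) = 7/(10*(ε - 4)).
Simple pole: residue = g(a) at a = 1/3, which is -21/110.
At the order-1 pole 4 set g(ε) = (ε - (4))*f(ε) = 7/(10*(ε - 1/3)).
Simple pole: residue = g(a) at a = 4, which is 21/110.
List the singular points by increasing real part (a conjugate pair: the negative imaginary part first).

Radius of convergence at 0: 1/3.
At 1/3: a pole of order 1; residue -21/110.
At 4: a pole of order 1; residue 21/110.


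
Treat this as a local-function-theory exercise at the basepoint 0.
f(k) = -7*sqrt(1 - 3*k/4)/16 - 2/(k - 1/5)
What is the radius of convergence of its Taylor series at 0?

Denominator factor (k - 1/5): pole of order 1 at 1/5, modulus 1/5.
Branch term (-7/16)*sqrt(1 - k/(4/3)): its argument vanishes at k = 4/3, a square-root branch point, modulus 4/3.
The radius of convergence is the smallest modulus among the singular points: 1/5.

The radius of convergence is 1/5.


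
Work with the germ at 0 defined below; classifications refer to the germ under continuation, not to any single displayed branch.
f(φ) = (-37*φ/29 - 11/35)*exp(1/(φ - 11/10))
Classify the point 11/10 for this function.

The point is an essential singularity.

The exponent 1/(φ - (11/10)) has a pole at 11/10, so exp(1/(φ - (11/10))) takes every nonzero value near it: an essential singularity (not a pole of any order).


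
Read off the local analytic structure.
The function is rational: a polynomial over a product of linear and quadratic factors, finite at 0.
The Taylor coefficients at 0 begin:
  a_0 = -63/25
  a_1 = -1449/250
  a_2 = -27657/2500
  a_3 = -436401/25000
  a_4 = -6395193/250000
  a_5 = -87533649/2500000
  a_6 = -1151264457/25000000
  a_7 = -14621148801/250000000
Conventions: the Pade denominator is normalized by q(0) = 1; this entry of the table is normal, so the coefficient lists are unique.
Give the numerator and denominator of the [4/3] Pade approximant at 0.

The Pade approximant has numerator coefficients [-63/25, -5194/3725, -63112/55875, -26411/55875, -16807/55875]; denominator coefficients [1, -23423/13410, 3041/40230, 50599/67050].

Taylor coefficients needed (read off): a_0 = -63/25, a_1 = -1449/250, a_2 = -27657/2500, a_3 = -436401/25000, a_4 = -6395193/250000, a_5 = -87533649/2500000, a_6 = -1151264457/25000000, a_7 = -14621148801/250000000.
Write the denominator as Q(τ) = 1 + q1*τ + q2*τ^2 + q3*τ^3. Requiring Q*f - P = O(τ^8) with deg P <= 4 kills the coefficients of τ^5..τ^7 in Q*f:
  τ^5: a_5 + q1*a_4 + q2*a_3 + q3*a_2 = 0, i.e. -87533649/2500000 + (-6395193/250000)*q1 + (-436401/25000)*q2 + (-27657/2500)*q3 = 0.
  τ^6: a_6 + q1*a_5 + q2*a_4 + q3*a_3 = 0, i.e. -1151264457/25000000 + (-87533649/2500000)*q1 + (-6395193/250000)*q2 + (-436401/25000)*q3 = 0.
  τ^7: a_7 + q1*a_6 + q2*a_5 + q3*a_4 = 0, i.e. -14621148801/250000000 + (-1151264457/25000000)*q1 + (-87533649/2500000)*q2 + (-6395193/250000)*q3 = 0.
Solving this linear system: q1 = -23423/13410, q2 = 3041/40230, q3 = 50599/67050.
The numerator is Q*f truncated at degree 4: P0 = a_0 = -63/25; P1 = a_1 + q1*a_0 = -5194/3725; P2 = a_2 + q1*a_1 + q2*a_0 = -63112/55875; P3 = a_3 + q1*a_2 + q2*a_1 + q3*a_0 = -26411/55875; P4 = a_4 + q1*a_3 + q2*a_2 + q3*a_1 = -16807/55875.


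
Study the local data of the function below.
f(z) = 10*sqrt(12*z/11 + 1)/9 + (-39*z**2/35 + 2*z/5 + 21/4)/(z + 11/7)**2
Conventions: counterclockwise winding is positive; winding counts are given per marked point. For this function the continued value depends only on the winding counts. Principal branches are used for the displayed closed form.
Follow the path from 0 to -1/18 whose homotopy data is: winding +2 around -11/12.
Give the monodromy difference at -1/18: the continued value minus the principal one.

The rational part is single-valued and drops out of the difference; each branch term changes only by its own monodromy.
(10/9)*sqrt(1 - z/(-11/12)): winding +2 is even, the square root returns to the same sheet, contribution 0.
Summing the contributions at z = -1/18 gives 0.

Continued minus principal equals 0.


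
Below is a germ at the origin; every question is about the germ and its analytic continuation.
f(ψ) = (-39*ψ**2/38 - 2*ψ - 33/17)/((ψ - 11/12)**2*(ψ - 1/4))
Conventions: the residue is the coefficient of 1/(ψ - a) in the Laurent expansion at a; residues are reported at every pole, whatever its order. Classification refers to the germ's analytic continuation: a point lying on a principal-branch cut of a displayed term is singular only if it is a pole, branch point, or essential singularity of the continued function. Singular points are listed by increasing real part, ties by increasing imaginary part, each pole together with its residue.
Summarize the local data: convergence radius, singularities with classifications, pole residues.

Radius of convergence at 0: 1/4.
At 1/4: a pole of order 1; residue -233055/41344.
At 11/12: a pole of order 2; residue 190623/41344.

Denominator factor (ψ - 1/4): pole of order 1 at 1/4, modulus 1/4.
Denominator factor (ψ - 11/12)^2: pole of order 2 at 11/12, modulus 11/12.
The radius of convergence is the smallest modulus among the singular points: 1/4.
At the order-1 pole 1/4 set g(ψ) = (ψ - (1/4))*f(ψ) = (-39*ψ**2/38 - 2*ψ - 33/17)/(ψ - 11/12)**2.
Simple pole: residue = g(a) at a = 1/4, which is -233055/41344.
At the order-2 pole 11/12 set g(ψ) = (ψ - (11/12))^2*f(ψ) = (-39*ψ**2/38 - 2*ψ - 33/17)/(ψ - 1/4).
Order-2 pole: residue = g'(a); g'(11/12) = 190623/41344, so the residue is 190623/41344.
List the singular points by increasing real part (a conjugate pair: the negative imaginary part first).


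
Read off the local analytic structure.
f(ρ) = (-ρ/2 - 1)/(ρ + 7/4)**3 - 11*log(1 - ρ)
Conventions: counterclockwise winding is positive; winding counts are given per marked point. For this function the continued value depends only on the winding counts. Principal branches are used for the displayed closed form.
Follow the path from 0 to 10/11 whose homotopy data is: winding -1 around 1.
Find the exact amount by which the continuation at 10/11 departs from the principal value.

The rational part is single-valued and drops out of the difference; each branch term changes only by its own monodromy.
(-11)*log(1 - ρ/(1)): each positive loop around 1 adds 2*pi*i to the log, so winding -1 contributes (-11)*(-1)*2*pi*i = (22)*pi*i.
Summing the contributions at ρ = 10/11 gives (22)*pi*i.

Continued minus principal equals (22)*pi*i.


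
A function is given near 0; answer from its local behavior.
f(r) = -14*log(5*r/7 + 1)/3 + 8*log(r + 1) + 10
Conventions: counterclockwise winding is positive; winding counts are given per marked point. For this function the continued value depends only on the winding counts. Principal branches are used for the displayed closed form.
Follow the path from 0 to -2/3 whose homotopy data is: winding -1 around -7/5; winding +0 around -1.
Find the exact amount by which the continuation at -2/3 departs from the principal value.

Continued minus principal equals (28/3)*pi*i.

The rational part is single-valued and drops out of the difference; each branch term changes only by its own monodromy.
(8)*log(1 - r/(-1)): winding 0 around -1, so this term returns to its principal value, contribution 0.
(-14/3)*log(1 - r/(-7/5)): each positive loop around -7/5 adds 2*pi*i to the log, so winding -1 contributes (-14/3)*(-1)*2*pi*i = (28/3)*pi*i.
Summing the contributions at r = -2/3 gives (28/3)*pi*i.


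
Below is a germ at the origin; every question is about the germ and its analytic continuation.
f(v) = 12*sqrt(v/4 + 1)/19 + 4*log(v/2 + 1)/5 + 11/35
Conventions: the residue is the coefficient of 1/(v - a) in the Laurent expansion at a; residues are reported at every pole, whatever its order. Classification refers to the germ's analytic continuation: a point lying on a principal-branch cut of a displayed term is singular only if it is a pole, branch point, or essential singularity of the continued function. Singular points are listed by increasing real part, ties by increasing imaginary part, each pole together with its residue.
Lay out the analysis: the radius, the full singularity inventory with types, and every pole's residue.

Branch term (4/5)*log(1 - v/(-2)): its argument vanishes at v = -2, a logarithmic branch point, modulus 2.
Branch term (12/19)*sqrt(1 - v/(-4)): its argument vanishes at v = -4, a square-root branch point, modulus 4.
The radius of convergence is the smallest modulus among the singular points: 2.
List the singular points by increasing real part (a conjugate pair: the negative imaginary part first).

Radius of convergence at 0: 2.
At -4: an algebraic (square-root) branch point.
At -2: a logarithmic branch point.


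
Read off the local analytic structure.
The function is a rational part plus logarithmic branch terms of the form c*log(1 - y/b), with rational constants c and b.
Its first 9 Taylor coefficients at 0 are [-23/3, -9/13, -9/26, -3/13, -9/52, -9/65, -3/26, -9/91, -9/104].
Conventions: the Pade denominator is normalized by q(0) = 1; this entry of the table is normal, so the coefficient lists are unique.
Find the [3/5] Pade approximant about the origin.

The Pade approximant has numerator coefficients [-23/3, 17796934/1279031, -546118997/71625736, 515273099/429754416]; denominator coefficients [1, -187449/98387, 6178593/5509672, -2222971/11019344, 12987/5509672, 10071/110193440].

Taylor coefficients needed (read off): a_0 = -23/3, a_1 = -9/13, a_2 = -9/26, a_3 = -3/13, a_4 = -9/52, a_5 = -9/65, a_6 = -3/26, a_7 = -9/91, a_8 = -9/104.
Write the denominator as Q(y) = 1 + q1*y + q2*y^2 + q3*y^3 + q4*y^4 + q5*y^5. Requiring Q*f - P = O(y^9) with deg P <= 3 kills the coefficients of y^4..y^8 in Q*f:
  y^4: a_4 + q1*a_3 + q2*a_2 + q3*a_1 + q4*a_0 = 0, i.e. -9/52 + (-3/13)*q1 + (-9/26)*q2 + (-9/13)*q3 + (-23/3)*q4 = 0.
  y^5: a_5 + q1*a_4 + q2*a_3 + q3*a_2 + q4*a_1 + q5*a_0 = 0, i.e. -9/65 + (-9/52)*q1 + (-3/13)*q2 + (-9/26)*q3 + (-9/13)*q4 + (-23/3)*q5 = 0.
  y^6: a_6 + q1*a_5 + q2*a_4 + q3*a_3 + q4*a_2 + q5*a_1 = 0, i.e. -3/26 + (-9/65)*q1 + (-9/52)*q2 + (-3/13)*q3 + (-9/26)*q4 + (-9/13)*q5 = 0.
  y^7: a_7 + q1*a_6 + q2*a_5 + q3*a_4 + q4*a_3 + q5*a_2 = 0, i.e. -9/91 + (-3/26)*q1 + (-9/65)*q2 + (-9/52)*q3 + (-3/13)*q4 + (-9/26)*q5 = 0.
  y^8: a_8 + q1*a_7 + q2*a_6 + q3*a_5 + q4*a_4 + q5*a_3 = 0, i.e. -9/104 + (-9/91)*q1 + (-3/26)*q2 + (-9/65)*q3 + (-9/52)*q4 + (-3/13)*q5 = 0.
Solving this linear system: q1 = -187449/98387, q2 = 6178593/5509672, q3 = -2222971/11019344, q4 = 12987/5509672, q5 = 10071/110193440.
The numerator is Q*f truncated at degree 3: P0 = a_0 = -23/3; P1 = a_1 + q1*a_0 = 17796934/1279031; P2 = a_2 + q1*a_1 + q2*a_0 = -546118997/71625736; P3 = a_3 + q1*a_2 + q2*a_1 + q3*a_0 = 515273099/429754416.


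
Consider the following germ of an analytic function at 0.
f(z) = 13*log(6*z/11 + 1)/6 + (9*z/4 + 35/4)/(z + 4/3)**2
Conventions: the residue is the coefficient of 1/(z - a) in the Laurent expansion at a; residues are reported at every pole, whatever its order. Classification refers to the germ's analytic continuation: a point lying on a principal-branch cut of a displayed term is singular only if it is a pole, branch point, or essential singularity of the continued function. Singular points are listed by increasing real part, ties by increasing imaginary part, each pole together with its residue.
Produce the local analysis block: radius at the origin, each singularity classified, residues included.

Denominator factor (z + 4/3)^2: pole of order 2 at -4/3, modulus 4/3.
Branch term (13/6)*log(1 - z/(-11/6)): its argument vanishes at z = -11/6, a logarithmic branch point, modulus 11/6.
The radius of convergence is the smallest modulus among the singular points: 4/3.
The branch term is analytic at -4/3 and contributes nothing to the residue; only the rational part matters.
At the order-2 pole -4/3 set g(z) = (z - (-4/3))^2*(rational part) = 9*z/4 + 35/4.
Order-2 pole: residue = g'(a); g'(-4/3) = 9/4, so the residue is 9/4.
List the singular points by increasing real part (a conjugate pair: the negative imaginary part first).

Radius of convergence at 0: 4/3.
At -11/6: a logarithmic branch point.
At -4/3: a pole of order 2; residue 9/4.


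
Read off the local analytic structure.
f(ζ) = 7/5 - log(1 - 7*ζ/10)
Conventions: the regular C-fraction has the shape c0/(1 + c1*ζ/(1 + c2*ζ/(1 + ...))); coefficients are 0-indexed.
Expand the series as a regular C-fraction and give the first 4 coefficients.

Taylor coefficients (expand at 0): a_0 = 7/5, a_1 = 7/10, a_2 = 49/200, a_3 = 343/3000.
c0 = a_0 = 7/5. Peel one level at a time: if S = 1 + c*ζ/S' with S'(0) = 1, then c is the ζ-coefficient of S and S' = c*ζ/(S - 1).
S_1 = c0/f = 1 + (-1/2)*ζ + (3/40)*ζ^2 + ...; c1 = -1/2.
S_2 = c1*ζ/(S_1 - 1) = 1 + (3/20)*ζ + (-49/1200)*ζ^2 + ...; c2 = 3/20.
S_3 = c2*ζ/(S_2 - 1) = 1 + (49/180)*ζ + ...; c3 = 49/180.

The regular C-fraction coefficients are [7/5, -1/2, 3/20, 49/180].


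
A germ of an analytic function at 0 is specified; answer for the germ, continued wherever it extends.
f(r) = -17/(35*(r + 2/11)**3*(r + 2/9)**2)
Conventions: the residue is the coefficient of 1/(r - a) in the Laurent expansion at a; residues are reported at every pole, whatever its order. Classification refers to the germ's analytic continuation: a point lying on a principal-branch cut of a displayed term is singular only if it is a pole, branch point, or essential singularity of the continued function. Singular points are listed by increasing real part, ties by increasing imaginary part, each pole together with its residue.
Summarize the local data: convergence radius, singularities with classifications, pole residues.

Denominator factor (r + 2/11)^3: pole of order 3 at -2/11, modulus 2/11.
Denominator factor (r + 2/9)^2: pole of order 2 at -2/9, modulus 2/9.
The radius of convergence is the smallest modulus among the singular points: 2/11.
At the order-2 pole -2/9 set g(r) = (r - (-2/9))^2*f(r) = -17/(35*(r + 2/11)**3).
Order-2 pole: residue = g'(a); g'(-2/9) = 4899039651/8960, so the residue is 4899039651/8960.
At the order-3 pole -2/11 set g(r) = (r - (-2/11))^3*f(r) = -17/(35*(r + 2/9)**2).
Order-3 pole: residue = g''(a)/2; g''(-2/11) = -4899039651/4480, so the residue is -4899039651/8960.
List the singular points by increasing real part (a conjugate pair: the negative imaginary part first).

Radius of convergence at 0: 2/11.
At -2/9: a pole of order 2; residue 4899039651/8960.
At -2/11: a pole of order 3; residue -4899039651/8960.


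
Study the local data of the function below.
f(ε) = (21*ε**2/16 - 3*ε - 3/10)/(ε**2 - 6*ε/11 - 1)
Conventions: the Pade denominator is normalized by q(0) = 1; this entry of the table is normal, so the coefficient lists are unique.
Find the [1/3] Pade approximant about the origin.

The Pade approximant has numerator coefficients [3/10, 641691/205280]; denominator coefficients [1, 217955/225808, -67033/112904, -469231/1806464].

Taylor coefficients needed (expand at 0): a_0 = 3/10, a_1 = 156/55, a_2 = -24777/9680, a_3 = 225339/53240, a_4 = -1140417/234256.
Write the denominator as Q(ε) = 1 + q1*ε + q2*ε^2 + q3*ε^3. Requiring Q*f - P = O(ε^5) with deg P <= 1 kills the coefficients of ε^2..ε^4 in Q*f:
  ε^2: a_2 + q1*a_1 + q2*a_0 = 0, i.e. -24777/9680 + (156/55)*q1 + (3/10)*q2 = 0.
  ε^3: a_3 + q1*a_2 + q2*a_1 + q3*a_0 = 0, i.e. 225339/53240 + (-24777/9680)*q1 + (156/55)*q2 + (3/10)*q3 = 0.
  ε^4: a_4 + q1*a_3 + q2*a_2 + q3*a_1 = 0, i.e. -1140417/234256 + (225339/53240)*q1 + (-24777/9680)*q2 + (156/55)*q3 = 0.
Solving this linear system: q1 = 217955/225808, q2 = -67033/112904, q3 = -469231/1806464.
The numerator is Q*f truncated at degree 1: P0 = a_0 = 3/10; P1 = a_1 + q1*a_0 = 641691/205280.


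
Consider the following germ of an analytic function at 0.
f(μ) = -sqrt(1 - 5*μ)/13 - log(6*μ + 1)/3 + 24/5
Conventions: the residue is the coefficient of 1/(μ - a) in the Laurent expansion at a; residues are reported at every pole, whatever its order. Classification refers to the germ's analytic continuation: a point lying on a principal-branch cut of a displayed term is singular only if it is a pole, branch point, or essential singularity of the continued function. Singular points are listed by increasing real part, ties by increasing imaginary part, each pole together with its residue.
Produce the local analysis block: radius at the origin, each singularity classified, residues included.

Radius of convergence at 0: 1/6.
At -1/6: a logarithmic branch point.
At 1/5: an algebraic (square-root) branch point.

Branch term (-1/13)*sqrt(1 - μ/(1/5)): its argument vanishes at μ = 1/5, a square-root branch point, modulus 1/5.
Branch term (-1/3)*log(1 - μ/(-1/6)): its argument vanishes at μ = -1/6, a logarithmic branch point, modulus 1/6.
The radius of convergence is the smallest modulus among the singular points: 1/6.
List the singular points by increasing real part (a conjugate pair: the negative imaginary part first).


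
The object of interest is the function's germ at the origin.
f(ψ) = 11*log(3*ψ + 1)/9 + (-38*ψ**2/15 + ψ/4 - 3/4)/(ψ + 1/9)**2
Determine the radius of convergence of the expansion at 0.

Denominator factor (ψ + 1/9)^2: pole of order 2 at -1/9, modulus 1/9.
Branch term (11/9)*log(1 - ψ/(-1/3)): its argument vanishes at ψ = -1/3, a logarithmic branch point, modulus 1/3.
The radius of convergence is the smallest modulus among the singular points: 1/9.

The radius of convergence is 1/9.


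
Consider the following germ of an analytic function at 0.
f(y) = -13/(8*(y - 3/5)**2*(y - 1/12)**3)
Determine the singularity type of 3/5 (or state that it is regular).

The point is a pole of order 2.

The denominator factor y - 3/5 vanishes at 3/5 and appears to the power 2; the numerator there equals -13/8, nonzero, and no other factor vanishes.
Hence a pole whose order is the multiplicity, 2.


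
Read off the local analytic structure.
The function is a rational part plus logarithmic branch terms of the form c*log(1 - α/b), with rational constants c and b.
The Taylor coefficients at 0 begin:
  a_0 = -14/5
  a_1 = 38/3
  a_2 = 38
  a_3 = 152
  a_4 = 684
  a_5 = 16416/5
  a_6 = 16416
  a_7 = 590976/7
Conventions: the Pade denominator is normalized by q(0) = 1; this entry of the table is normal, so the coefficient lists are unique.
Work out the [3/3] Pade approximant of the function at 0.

The Pade approximant has numerator coefficients [-14/5, 568/15, -3412/25, 2846/25]; denominator coefficients [1, -9, 108/5, -54/5].

Taylor coefficients needed (read off): a_0 = -14/5, a_1 = 38/3, a_2 = 38, a_3 = 152, a_4 = 684, a_5 = 16416/5, a_6 = 16416.
Write the denominator as Q(α) = 1 + q1*α + q2*α^2 + q3*α^3. Requiring Q*f - P = O(α^7) with deg P <= 3 kills the coefficients of α^4..α^6 in Q*f:
  α^4: a_4 + q1*a_3 + q2*a_2 + q3*a_1 = 0, i.e. 684 + (152)*q1 + (38)*q2 + (38/3)*q3 = 0.
  α^5: a_5 + q1*a_4 + q2*a_3 + q3*a_2 = 0, i.e. 16416/5 + (684)*q1 + (152)*q2 + (38)*q3 = 0.
  α^6: a_6 + q1*a_5 + q2*a_4 + q3*a_3 = 0, i.e. 16416 + (16416/5)*q1 + (684)*q2 + (152)*q3 = 0.
Solving this linear system: q1 = -9, q2 = 108/5, q3 = -54/5.
The numerator is Q*f truncated at degree 3: P0 = a_0 = -14/5; P1 = a_1 + q1*a_0 = 568/15; P2 = a_2 + q1*a_1 + q2*a_0 = -3412/25; P3 = a_3 + q1*a_2 + q2*a_1 + q3*a_0 = 2846/25.


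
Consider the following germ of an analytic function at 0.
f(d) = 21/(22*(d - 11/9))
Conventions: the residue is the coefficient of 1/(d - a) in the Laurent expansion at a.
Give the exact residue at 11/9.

The residue is 21/22.

At the order-1 pole 11/9 set g(d) = (d - (11/9))*f(d) = 21/22.
Simple pole: residue = g(a) at a = 11/9, which is 21/22.


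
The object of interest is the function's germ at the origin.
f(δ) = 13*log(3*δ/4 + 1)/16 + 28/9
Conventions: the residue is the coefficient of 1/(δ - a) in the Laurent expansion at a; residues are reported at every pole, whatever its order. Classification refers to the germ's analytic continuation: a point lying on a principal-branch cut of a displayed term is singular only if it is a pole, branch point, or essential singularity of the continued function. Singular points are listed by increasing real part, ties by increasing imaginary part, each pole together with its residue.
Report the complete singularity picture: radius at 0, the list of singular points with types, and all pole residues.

Branch term (13/16)*log(1 - δ/(-4/3)): its argument vanishes at δ = -4/3, a logarithmic branch point, modulus 4/3.
The radius of convergence is the smallest modulus among the singular points: 4/3.

Radius of convergence at 0: 4/3.
At -4/3: a logarithmic branch point.


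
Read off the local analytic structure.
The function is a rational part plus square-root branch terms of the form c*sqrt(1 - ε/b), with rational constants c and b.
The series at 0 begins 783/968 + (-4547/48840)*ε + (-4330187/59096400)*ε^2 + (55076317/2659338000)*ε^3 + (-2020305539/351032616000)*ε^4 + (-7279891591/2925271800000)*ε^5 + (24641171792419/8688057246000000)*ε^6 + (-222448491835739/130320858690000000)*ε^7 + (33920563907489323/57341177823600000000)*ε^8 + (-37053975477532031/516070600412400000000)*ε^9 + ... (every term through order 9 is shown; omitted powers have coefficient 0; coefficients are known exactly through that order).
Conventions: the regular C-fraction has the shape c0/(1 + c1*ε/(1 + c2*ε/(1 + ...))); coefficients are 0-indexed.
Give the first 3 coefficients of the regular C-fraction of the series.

Taylor coefficients (read off): a_0 = 783/968, a_1 = -4547/48840, a_2 = -4330187/59096400.
c0 = a_0 = 783/968. Peel one level at a time: if S = 1 + c*ε/S' with S'(0) = 1, then c is the ε-coefficient of S and S' = c*ε/(S - 1).
S_1 = c0/f = 1 + (50017/434565)*ε + (431386949089/4154628262950)*ε^2 + ...; c1 = 50017/434565.
S_2 = c1*ε/(S_1 - 1) = 1 + (-431386949089/478184027310)*ε + ...; c2 = -431386949089/478184027310.

The regular C-fraction coefficients are [783/968, 50017/434565, -431386949089/478184027310].


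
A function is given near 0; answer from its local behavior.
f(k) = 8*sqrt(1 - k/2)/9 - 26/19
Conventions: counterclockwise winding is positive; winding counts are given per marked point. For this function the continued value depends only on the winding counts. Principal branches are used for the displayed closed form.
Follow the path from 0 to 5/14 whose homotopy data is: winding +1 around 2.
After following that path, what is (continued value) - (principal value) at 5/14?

The rational part is single-valued and drops out of the difference; each branch term changes only by its own monodromy.
(8/9)*sqrt(1 - k/(2)): winding +1 is odd, the square root flips sign, contributing -2*(8/9)*sqrt(1 - (5/14)/(2)) = -2*(8/9)*sqrt(23/28) = -(8/63)*sqrt(161).
Summing the contributions at k = 5/14 gives -(8/63)*sqrt(161).

Continued minus principal equals -(8/63)*sqrt(161).


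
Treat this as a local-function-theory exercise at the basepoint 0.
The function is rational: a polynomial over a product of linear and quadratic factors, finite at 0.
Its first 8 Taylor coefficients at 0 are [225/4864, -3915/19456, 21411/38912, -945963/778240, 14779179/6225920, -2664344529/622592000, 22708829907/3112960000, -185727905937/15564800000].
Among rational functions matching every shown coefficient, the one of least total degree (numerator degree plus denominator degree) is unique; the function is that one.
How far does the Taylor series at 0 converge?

No rational of total degree below 5 reproduces all 8 coefficients; solving the [0/5] Pade equations on them gives f(σ) = 5/(19*(σ + 4/5)**3*(σ + 10/3)**2), whose expansion matches every shown term.
Denominator factor (σ + 4/5)^3: pole of order 3 at -4/5, modulus 4/5.
Denominator factor (σ + 10/3)^2: pole of order 2 at -10/3, modulus 10/3.
The radius of convergence is the smallest modulus among the singular points: 4/5.

The radius of convergence is 4/5.


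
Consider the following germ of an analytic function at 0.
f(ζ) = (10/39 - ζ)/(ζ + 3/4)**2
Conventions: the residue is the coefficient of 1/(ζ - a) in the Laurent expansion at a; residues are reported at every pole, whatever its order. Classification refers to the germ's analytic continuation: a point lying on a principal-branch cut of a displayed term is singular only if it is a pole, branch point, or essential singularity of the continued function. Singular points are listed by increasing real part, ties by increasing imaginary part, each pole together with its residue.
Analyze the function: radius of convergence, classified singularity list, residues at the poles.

Denominator factor (ζ + 3/4)^2: pole of order 2 at -3/4, modulus 3/4.
The radius of convergence is the smallest modulus among the singular points: 3/4.
At the order-2 pole -3/4 set g(ζ) = (ζ - (-3/4))^2*f(ζ) = 10/39 - ζ.
Order-2 pole: residue = g'(a); g'(-3/4) = -1, so the residue is -1.

Radius of convergence at 0: 3/4.
At -3/4: a pole of order 2; residue -1.
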